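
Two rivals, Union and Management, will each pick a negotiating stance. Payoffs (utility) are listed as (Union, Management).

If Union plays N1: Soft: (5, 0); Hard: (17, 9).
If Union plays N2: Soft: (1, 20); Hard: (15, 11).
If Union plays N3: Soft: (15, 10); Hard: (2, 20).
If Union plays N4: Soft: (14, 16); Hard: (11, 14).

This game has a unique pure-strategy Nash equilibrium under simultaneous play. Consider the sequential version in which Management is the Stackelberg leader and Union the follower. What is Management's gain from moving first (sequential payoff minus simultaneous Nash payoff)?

1

Solve by backward induction (Management leads).
- Soft: BR = N3, leader payoff 10.
- Hard: BR = N1, leader payoff 9.
Management's induced payoffs are 10, 9, so Management commits to Soft. Subgame-perfect outcome: (N3, Soft) with payoffs (15, 10).
For the simultaneous game, intersect best replies.
Union's best replies: Soft→N3; Hard→N1.
Management's best replies: N1→Hard; N2→Soft; N3→Hard; N4→Soft.
Only (N1, Hard) has each player best-responding; Nash payoffs (17, 9).
Management's commitment gain: 10 − 9 = 1.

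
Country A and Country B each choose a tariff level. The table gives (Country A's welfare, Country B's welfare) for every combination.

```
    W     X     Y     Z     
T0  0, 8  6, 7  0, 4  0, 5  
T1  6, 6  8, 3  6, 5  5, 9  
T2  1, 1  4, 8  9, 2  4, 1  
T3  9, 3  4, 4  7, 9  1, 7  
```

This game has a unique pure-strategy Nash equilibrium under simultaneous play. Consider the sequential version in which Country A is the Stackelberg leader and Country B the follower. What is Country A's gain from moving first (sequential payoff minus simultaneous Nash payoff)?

Solve by backward induction (Country A leads).
- T0: BR = W, leader payoff 0.
- T1: BR = Z, leader payoff 5.
- T2: BR = X, leader payoff 4.
- T3: BR = Y, leader payoff 7.
Country A's induced payoffs are 0, 5, 4, 7, so Country A commits to T3. Subgame-perfect outcome: (T3, Y) with payoffs (7, 9).
Now find the simultaneous Nash equilibrium.
Country A's best replies: W→T3; X→T1; Y→T2; Z→T1.
Country B's best replies: T0→W; T1→Z; T2→X; T3→Y.
The unique mutual best reply is (T1, Z), giving (5, 9).
Country A's commitment gain: 7 − 5 = 2.

2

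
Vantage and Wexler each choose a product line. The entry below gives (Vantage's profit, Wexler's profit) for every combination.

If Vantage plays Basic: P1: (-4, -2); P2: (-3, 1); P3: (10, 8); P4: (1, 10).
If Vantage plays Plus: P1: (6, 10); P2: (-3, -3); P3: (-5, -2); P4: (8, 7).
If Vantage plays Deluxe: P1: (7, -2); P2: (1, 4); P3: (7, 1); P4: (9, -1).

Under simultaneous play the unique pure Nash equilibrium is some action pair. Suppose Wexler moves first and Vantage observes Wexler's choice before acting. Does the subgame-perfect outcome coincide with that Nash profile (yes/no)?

Work backward from Vantage's decision.
- P1 → Vantage plays Deluxe (best of -4, 6, 7); Wexler gets -2.
- P2 → Vantage plays Deluxe (best of -3, -3, 1); Wexler gets 4.
- P3 → Vantage plays Basic (best of 10, -5, 7); Wexler gets 8.
- P4 → Vantage plays Deluxe (best of 1, 8, 9); Wexler gets -1.
Among -2, 4, 8, -1, the best is 8 at P3. Subgame-perfect outcome: (Basic, P3) with payoffs (10, 8).
For the simultaneous game, intersect best replies.
Vantage's best replies: P1→Deluxe; P2→Deluxe; P3→Basic; P4→Deluxe.
Wexler's best replies: Basic→P4; Plus→P1; Deluxe→P2.
Only (Deluxe, P2) has each player best-responding; Nash payoffs (1, 4).
Sequential outcome (Basic, P3) differs from the Nash profile (Deluxe, P2).

no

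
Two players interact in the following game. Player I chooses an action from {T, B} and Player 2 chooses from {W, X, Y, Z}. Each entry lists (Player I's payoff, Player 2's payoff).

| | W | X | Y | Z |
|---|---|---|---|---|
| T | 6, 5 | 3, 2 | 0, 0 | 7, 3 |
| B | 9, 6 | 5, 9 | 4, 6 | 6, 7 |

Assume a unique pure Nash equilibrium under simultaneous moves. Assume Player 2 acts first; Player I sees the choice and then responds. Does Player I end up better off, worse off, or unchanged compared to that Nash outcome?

Work backward from Player I's decision.
- W: Player I compares 6, 9 and picks B; Player 2 would get 6.
- X: Player I compares 3, 5 and picks B; Player 2 would get 9.
- Y: Player I compares 0, 4 and picks B; Player 2 would get 6.
- Z: Player I compares 7, 6 and picks T; Player 2 would get 3.
Among 6, 9, 6, 3, the best is 9 at X. Subgame-perfect outcome: (B, X) with payoffs (5, 9).
Under simultaneous play:
Player I's best replies: W→B; X→B; Y→B; Z→T.
Player 2's best replies: T→W; B→X.
The unique mutual best reply is (B, X), giving (5, 9).
Player I earns 5 sequentially versus 5 at the Nash outcome: unchanged.

unchanged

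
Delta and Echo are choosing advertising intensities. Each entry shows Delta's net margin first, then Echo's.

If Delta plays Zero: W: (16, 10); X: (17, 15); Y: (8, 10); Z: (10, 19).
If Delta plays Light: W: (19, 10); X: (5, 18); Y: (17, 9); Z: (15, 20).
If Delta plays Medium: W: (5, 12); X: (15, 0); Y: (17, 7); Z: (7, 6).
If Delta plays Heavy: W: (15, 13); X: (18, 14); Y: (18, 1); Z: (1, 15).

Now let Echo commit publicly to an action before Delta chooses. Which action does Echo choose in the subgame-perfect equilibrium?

Z

Solve by backward induction (Echo leads).
- W → Delta plays Light (best of 16, 19, 5, 15); Echo gets 10.
- X → Delta plays Heavy (best of 17, 5, 15, 18); Echo gets 14.
- Y → Delta plays Heavy (best of 8, 17, 17, 18); Echo gets 1.
- Z → Delta plays Light (best of 10, 15, 7, 1); Echo gets 20.
Echo's induced payoffs are 10, 14, 1, 20, so Echo commits to Z. Subgame-perfect outcome: (Light, Z) with payoffs (15, 20).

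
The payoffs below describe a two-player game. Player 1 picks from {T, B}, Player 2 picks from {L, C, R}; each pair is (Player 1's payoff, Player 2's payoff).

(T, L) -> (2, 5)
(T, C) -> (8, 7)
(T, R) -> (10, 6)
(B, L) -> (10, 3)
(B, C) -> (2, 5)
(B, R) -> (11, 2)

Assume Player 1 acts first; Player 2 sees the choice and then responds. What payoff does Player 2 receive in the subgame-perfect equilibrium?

Solve by backward induction (Player 1 leads).
- T → Player 2 plays C (best of 5, 7, 6); Player 1 gets 8.
- B → Player 2 plays C (best of 3, 5, 2); Player 1 gets 2.
Maximizing over 8, 2, Player 1 chooses T. Subgame-perfect outcome: (T, C) with payoffs (8, 7).

7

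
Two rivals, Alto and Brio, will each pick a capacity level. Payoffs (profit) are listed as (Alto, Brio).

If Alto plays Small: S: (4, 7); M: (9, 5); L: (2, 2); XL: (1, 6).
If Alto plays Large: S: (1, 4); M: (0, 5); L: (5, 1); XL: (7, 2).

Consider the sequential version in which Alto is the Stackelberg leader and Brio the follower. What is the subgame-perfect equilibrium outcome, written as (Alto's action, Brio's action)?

(Small, S)

Brio best-responds to each possible Alto move:
- Small → Brio plays S (best of 7, 5, 2, 6); Alto gets 4.
- Large → Brio plays M (best of 4, 5, 1, 2); Alto gets 0.
Alto's induced payoffs are 4, 0, so Alto commits to Small. Subgame-perfect outcome: (Small, S) with payoffs (4, 7).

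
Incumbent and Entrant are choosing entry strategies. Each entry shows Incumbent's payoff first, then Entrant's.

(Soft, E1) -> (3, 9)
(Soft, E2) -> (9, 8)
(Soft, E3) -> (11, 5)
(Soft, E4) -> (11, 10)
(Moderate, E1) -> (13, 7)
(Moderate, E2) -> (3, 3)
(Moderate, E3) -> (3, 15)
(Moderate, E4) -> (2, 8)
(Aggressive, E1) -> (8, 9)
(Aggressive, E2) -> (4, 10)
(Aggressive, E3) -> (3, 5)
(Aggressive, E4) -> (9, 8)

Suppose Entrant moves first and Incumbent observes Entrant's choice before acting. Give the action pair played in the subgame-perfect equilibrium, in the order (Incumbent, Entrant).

(Soft, E4)

Work backward from Incumbent's decision.
- E1: Incumbent compares 3, 13, 8 and picks Moderate; Entrant would get 7.
- E2: Incumbent compares 9, 3, 4 and picks Soft; Entrant would get 8.
- E3: Incumbent compares 11, 3, 3 and picks Soft; Entrant would get 5.
- E4: Incumbent compares 11, 2, 9 and picks Soft; Entrant would get 10.
Maximizing over 7, 8, 5, 10, Entrant chooses E4. Subgame-perfect outcome: (Soft, E4) with payoffs (11, 10).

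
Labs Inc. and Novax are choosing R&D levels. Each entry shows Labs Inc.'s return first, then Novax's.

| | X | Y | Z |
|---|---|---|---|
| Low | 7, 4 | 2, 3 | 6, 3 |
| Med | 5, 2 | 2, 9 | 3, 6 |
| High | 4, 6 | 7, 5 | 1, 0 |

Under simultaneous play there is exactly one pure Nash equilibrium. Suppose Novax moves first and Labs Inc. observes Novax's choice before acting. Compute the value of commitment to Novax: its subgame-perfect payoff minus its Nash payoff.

1

Backward induction with Novax moving first.
- X: Labs Inc. compares 7, 5, 4 and picks Low; Novax would get 4.
- Y: Labs Inc. compares 2, 2, 7 and picks High; Novax would get 5.
- Z: Labs Inc. compares 6, 3, 1 and picks Low; Novax would get 3.
Novax's induced payoffs are 4, 5, 3, so Novax commits to Y. Subgame-perfect outcome: (High, Y) with payoffs (7, 5).
Now find the simultaneous Nash equilibrium.
Labs Inc.'s best replies: X→Low; Y→High; Z→Low.
Novax's best replies: Low→X; Med→Y; High→X.
Only (Low, X) has each player best-responding; Nash payoffs (7, 4).
Novax's commitment gain: 5 − 4 = 1.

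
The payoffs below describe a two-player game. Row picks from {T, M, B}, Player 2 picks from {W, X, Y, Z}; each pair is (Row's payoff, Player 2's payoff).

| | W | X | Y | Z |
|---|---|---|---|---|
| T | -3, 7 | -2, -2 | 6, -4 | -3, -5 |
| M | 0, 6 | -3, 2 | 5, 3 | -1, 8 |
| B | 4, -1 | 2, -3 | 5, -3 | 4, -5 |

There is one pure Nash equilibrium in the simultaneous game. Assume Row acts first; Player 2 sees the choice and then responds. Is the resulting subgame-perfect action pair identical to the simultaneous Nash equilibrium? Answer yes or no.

yes

Solve by backward induction (Row leads).
- T: Player 2 compares 7, -2, -4, -5 and picks W; Row would get -3.
- M: Player 2 compares 6, 2, 3, 8 and picks Z; Row would get -1.
- B: Player 2 compares -1, -3, -3, -5 and picks W; Row would get 4.
Among -3, -1, 4, the best is 4 at B. Subgame-perfect outcome: (B, W) with payoffs (4, -1).
For the simultaneous game, intersect best replies.
Row's best replies: W→B; X→B; Y→T; Z→B.
Player 2's best replies: T→W; M→Z; B→W.
Only (B, W) has each player best-responding; Nash payoffs (4, -1).
Sequential outcome (B, W) coincides with the Nash profile (B, W).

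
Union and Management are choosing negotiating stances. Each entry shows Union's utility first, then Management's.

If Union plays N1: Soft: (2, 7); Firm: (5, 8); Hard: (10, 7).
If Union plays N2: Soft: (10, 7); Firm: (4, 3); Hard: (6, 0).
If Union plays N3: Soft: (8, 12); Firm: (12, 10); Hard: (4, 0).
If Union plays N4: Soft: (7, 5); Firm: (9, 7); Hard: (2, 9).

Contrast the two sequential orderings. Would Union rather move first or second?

If Union leads: Management's best replies are N1→Firm, N2→Soft, N3→Soft, N4→Hard; Union's induced payoffs 5, 10, 8, 2; outcome (N2, Soft), payoffs (10, 7).
If Management leads: Union's best replies are Soft→N2, Firm→N3, Hard→N1; Management's induced payoffs 7, 10, 7; outcome (N3, Firm), payoffs (12, 10).
Union gets 10 moving first and 12 moving second, so Union prefers to move second.

second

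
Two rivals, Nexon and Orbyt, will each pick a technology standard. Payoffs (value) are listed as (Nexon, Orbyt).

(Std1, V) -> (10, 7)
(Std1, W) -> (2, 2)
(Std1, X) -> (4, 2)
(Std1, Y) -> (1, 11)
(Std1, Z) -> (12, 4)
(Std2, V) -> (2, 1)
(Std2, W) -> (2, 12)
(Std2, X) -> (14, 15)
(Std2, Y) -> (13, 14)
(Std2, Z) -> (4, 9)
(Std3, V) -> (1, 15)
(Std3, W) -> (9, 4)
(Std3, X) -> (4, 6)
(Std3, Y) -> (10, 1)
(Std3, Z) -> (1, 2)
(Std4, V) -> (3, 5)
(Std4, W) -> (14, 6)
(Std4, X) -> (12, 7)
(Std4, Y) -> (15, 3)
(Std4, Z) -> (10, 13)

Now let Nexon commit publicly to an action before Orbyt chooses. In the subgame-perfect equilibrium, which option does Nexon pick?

Work backward from Orbyt's decision.
- Std1: Orbyt compares 7, 2, 2, 11, 4 and picks Y; Nexon would get 1.
- Std2: Orbyt compares 1, 12, 15, 14, 9 and picks X; Nexon would get 14.
- Std3: Orbyt compares 15, 4, 6, 1, 2 and picks V; Nexon would get 1.
- Std4: Orbyt compares 5, 6, 7, 3, 13 and picks Z; Nexon would get 10.
Among 1, 14, 1, 10, the best is 14 at Std2. Subgame-perfect outcome: (Std2, X) with payoffs (14, 15).

Std2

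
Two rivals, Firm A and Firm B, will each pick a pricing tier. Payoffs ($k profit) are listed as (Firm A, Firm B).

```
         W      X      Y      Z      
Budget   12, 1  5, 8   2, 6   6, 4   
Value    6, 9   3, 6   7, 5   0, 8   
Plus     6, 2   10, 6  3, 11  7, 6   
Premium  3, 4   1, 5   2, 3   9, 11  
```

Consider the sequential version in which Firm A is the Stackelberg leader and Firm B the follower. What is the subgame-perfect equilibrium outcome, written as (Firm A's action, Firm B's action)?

Firm B best-responds to each possible Firm A move:
- Budget: BR = X, leader payoff 5.
- Value: BR = W, leader payoff 6.
- Plus: BR = Y, leader payoff 3.
- Premium: BR = Z, leader payoff 9.
Firm A's induced payoffs are 5, 6, 3, 9, so Firm A commits to Premium. Subgame-perfect outcome: (Premium, Z) with payoffs (9, 11).

(Premium, Z)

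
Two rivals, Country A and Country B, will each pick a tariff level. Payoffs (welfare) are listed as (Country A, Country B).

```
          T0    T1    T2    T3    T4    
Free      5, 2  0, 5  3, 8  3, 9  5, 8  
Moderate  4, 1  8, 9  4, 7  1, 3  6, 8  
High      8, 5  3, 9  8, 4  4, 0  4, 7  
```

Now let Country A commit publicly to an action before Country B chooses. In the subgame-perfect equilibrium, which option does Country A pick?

Moderate

Solve by backward induction (Country A leads).
- Free: Country B compares 2, 5, 8, 9, 8 and picks T3; Country A would get 3.
- Moderate: Country B compares 1, 9, 7, 3, 8 and picks T1; Country A would get 8.
- High: Country B compares 5, 9, 4, 0, 7 and picks T1; Country A would get 3.
Country A's induced payoffs are 3, 8, 3, so Country A commits to Moderate. Subgame-perfect outcome: (Moderate, T1) with payoffs (8, 9).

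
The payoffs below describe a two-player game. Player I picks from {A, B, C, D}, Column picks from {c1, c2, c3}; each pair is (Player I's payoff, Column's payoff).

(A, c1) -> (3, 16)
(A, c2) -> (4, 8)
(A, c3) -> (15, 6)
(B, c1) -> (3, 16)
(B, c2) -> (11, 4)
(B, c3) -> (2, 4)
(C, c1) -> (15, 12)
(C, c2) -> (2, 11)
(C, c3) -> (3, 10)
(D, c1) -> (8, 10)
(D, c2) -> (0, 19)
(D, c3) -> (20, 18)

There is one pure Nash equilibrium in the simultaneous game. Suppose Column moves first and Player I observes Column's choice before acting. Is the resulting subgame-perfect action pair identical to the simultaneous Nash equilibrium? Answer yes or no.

no

Work backward from Player I's decision.
- c1 → Player I plays C (best of 3, 3, 15, 8); Column gets 12.
- c2 → Player I plays B (best of 4, 11, 2, 0); Column gets 4.
- c3 → Player I plays D (best of 15, 2, 3, 20); Column gets 18.
Maximizing over 12, 4, 18, Column chooses c3. Subgame-perfect outcome: (D, c3) with payoffs (20, 18).
For the simultaneous game, intersect best replies.
Player I's best replies: c1→C; c2→B; c3→D.
Column's best replies: A→c1; B→c1; C→c1; D→c2.
Only (C, c1) has each player best-responding; Nash payoffs (15, 12).
Sequential outcome (D, c3) differs from the Nash profile (C, c1).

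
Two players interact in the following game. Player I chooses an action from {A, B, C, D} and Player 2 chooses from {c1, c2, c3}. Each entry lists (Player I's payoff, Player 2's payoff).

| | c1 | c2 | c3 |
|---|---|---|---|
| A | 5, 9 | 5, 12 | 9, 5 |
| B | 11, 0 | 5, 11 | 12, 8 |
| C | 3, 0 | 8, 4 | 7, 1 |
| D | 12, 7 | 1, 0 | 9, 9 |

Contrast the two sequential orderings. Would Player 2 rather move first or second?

second

If Player I leads: Player 2's best replies are A→c2, B→c2, C→c2, D→c3; Player I's induced payoffs 5, 5, 8, 9; outcome (D, c3), payoffs (9, 9).
If Player 2 leads: Player I's best replies are c1→D, c2→C, c3→B; Player 2's induced payoffs 7, 4, 8; outcome (B, c3), payoffs (12, 8).
Player 2 gets 8 moving first and 9 moving second, so Player 2 prefers to move second.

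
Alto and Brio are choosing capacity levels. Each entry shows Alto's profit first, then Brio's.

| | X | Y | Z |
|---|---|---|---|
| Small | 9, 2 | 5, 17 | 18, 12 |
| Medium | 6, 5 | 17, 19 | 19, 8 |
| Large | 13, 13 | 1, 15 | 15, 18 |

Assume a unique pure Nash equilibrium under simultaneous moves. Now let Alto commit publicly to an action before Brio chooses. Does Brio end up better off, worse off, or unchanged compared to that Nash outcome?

unchanged

Solve by backward induction (Alto leads).
- Small: BR = Y, leader payoff 5.
- Medium: BR = Y, leader payoff 17.
- Large: BR = Z, leader payoff 15.
Among 5, 17, 15, the best is 17 at Medium. Subgame-perfect outcome: (Medium, Y) with payoffs (17, 19).
For the simultaneous game, intersect best replies.
Alto's best replies: X→Large; Y→Medium; Z→Medium.
Brio's best replies: Small→Y; Medium→Y; Large→Z.
Only (Medium, Y) has each player best-responding; Nash payoffs (17, 19).
Brio earns 19 sequentially versus 19 at the Nash outcome: unchanged.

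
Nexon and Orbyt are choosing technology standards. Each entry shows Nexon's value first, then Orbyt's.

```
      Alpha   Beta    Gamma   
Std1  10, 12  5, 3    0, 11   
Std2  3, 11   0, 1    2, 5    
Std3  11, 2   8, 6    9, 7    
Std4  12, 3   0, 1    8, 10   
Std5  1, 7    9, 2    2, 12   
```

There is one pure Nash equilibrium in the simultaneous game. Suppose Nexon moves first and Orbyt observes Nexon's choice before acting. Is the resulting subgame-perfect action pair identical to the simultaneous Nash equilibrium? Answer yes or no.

no

Work backward from Orbyt's decision.
- Std1: BR = Alpha, leader payoff 10.
- Std2: BR = Alpha, leader payoff 3.
- Std3: BR = Gamma, leader payoff 9.
- Std4: BR = Gamma, leader payoff 8.
- Std5: BR = Gamma, leader payoff 2.
Maximizing over 10, 3, 9, 8, 2, Nexon chooses Std1. Subgame-perfect outcome: (Std1, Alpha) with payoffs (10, 12).
Under simultaneous play:
Nexon's best replies: Alpha→Std4; Beta→Std5; Gamma→Std3.
Orbyt's best replies: Std1→Alpha; Std2→Alpha; Std3→Gamma; Std4→Gamma; Std5→Gamma.
Only (Std3, Gamma) has each player best-responding; Nash payoffs (9, 7).
Sequential outcome (Std1, Alpha) differs from the Nash profile (Std3, Gamma).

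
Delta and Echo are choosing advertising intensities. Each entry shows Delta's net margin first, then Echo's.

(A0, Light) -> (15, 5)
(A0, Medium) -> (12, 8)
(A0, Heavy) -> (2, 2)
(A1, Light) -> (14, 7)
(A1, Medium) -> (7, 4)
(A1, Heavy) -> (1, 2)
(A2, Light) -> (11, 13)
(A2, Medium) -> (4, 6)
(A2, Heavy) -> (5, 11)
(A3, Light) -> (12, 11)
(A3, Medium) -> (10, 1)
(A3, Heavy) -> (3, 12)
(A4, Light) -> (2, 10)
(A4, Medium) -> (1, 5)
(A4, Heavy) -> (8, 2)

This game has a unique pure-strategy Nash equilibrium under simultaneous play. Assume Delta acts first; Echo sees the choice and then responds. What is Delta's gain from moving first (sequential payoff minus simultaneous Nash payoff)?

2

Work backward from Echo's decision.
- A0: Echo compares 5, 8, 2 and picks Medium; Delta would get 12.
- A1: Echo compares 7, 4, 2 and picks Light; Delta would get 14.
- A2: Echo compares 13, 6, 11 and picks Light; Delta would get 11.
- A3: Echo compares 11, 1, 12 and picks Heavy; Delta would get 3.
- A4: Echo compares 10, 5, 2 and picks Light; Delta would get 2.
Delta's induced payoffs are 12, 14, 11, 3, 2, so Delta commits to A1. Subgame-perfect outcome: (A1, Light) with payoffs (14, 7).
For the simultaneous game, intersect best replies.
Delta's best replies: Light→A0; Medium→A0; Heavy→A4.
Echo's best replies: A0→Medium; A1→Light; A2→Light; A3→Heavy; A4→Light.
The unique mutual best reply is (A0, Medium), giving (12, 8).
Delta's commitment gain: 14 − 12 = 2.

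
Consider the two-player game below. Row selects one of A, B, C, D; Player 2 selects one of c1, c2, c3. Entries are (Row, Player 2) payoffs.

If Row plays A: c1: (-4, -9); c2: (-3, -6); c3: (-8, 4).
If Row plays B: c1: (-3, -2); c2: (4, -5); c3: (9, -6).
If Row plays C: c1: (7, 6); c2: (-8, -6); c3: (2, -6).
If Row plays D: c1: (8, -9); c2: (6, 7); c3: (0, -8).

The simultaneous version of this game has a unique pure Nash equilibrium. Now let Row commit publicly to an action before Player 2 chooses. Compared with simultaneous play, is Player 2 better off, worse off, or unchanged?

worse off

Work backward from Player 2's decision.
- A: BR = c3, leader payoff -8.
- B: BR = c1, leader payoff -3.
- C: BR = c1, leader payoff 7.
- D: BR = c2, leader payoff 6.
Among -8, -3, 7, 6, the best is 7 at C. Subgame-perfect outcome: (C, c1) with payoffs (7, 6).
Now find the simultaneous Nash equilibrium.
Row's best replies: c1→D; c2→D; c3→B.
Player 2's best replies: A→c3; B→c1; C→c1; D→c2.
Only (D, c2) has each player best-responding; Nash payoffs (6, 7).
Player 2 earns 6 sequentially versus 7 at the Nash outcome: worse off.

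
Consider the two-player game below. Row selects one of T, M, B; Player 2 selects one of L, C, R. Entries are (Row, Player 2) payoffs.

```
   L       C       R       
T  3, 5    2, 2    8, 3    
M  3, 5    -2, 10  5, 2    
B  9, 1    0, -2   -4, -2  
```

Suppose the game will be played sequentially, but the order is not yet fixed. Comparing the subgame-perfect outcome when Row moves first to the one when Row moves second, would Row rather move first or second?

If Row leads: Player 2's best replies are T→L, M→C, B→L; Row's induced payoffs 3, -2, 9; outcome (B, L), payoffs (9, 1).
If Player 2 leads: Row's best replies are L→B, C→T, R→T; Player 2's induced payoffs 1, 2, 3; outcome (T, R), payoffs (8, 3).
Row gets 9 moving first and 8 moving second, so Row prefers to move first.

first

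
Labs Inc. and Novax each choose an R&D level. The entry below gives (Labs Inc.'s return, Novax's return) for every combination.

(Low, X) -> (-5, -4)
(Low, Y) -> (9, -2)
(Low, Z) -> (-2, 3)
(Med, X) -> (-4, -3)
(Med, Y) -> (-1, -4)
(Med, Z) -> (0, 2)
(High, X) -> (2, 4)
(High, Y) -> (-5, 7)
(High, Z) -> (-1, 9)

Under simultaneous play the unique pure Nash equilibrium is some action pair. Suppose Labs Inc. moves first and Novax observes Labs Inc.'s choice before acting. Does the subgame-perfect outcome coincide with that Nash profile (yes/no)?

Work backward from Novax's decision.
- Low: BR = Z, leader payoff -2.
- Med: BR = Z, leader payoff 0.
- High: BR = Z, leader payoff -1.
Among -2, 0, -1, the best is 0 at Med. Subgame-perfect outcome: (Med, Z) with payoffs (0, 2).
Now find the simultaneous Nash equilibrium.
Labs Inc.'s best replies: X→High; Y→Low; Z→Med.
Novax's best replies: Low→Z; Med→Z; High→Z.
Only (Med, Z) has each player best-responding; Nash payoffs (0, 2).
Sequential outcome (Med, Z) coincides with the Nash profile (Med, Z).

yes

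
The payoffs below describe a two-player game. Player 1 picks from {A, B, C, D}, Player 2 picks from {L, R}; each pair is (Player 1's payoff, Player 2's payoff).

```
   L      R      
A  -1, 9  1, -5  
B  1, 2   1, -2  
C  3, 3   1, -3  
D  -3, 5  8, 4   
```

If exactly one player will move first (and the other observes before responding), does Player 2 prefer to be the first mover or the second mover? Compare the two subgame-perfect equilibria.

If Player 1 leads: Player 2's best replies are A→L, B→L, C→L, D→L; Player 1's induced payoffs -1, 1, 3, -3; outcome (C, L), payoffs (3, 3).
If Player 2 leads: Player 1's best replies are L→C, R→D; Player 2's induced payoffs 3, 4; outcome (D, R), payoffs (8, 4).
Player 2 gets 4 moving first and 3 moving second, so Player 2 prefers to move first.

first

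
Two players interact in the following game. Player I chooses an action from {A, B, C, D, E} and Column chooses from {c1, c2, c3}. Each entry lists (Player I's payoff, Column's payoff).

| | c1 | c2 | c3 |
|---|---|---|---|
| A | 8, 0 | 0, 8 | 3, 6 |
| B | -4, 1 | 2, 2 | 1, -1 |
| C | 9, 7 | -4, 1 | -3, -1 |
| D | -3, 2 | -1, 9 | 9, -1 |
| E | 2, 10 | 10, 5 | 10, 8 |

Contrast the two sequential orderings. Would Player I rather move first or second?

second

If Player I leads: Column's best replies are A→c2, B→c2, C→c1, D→c2, E→c1; Player I's induced payoffs 0, 2, 9, -1, 2; outcome (C, c1), payoffs (9, 7).
If Column leads: Player I's best replies are c1→C, c2→E, c3→E; Column's induced payoffs 7, 5, 8; outcome (E, c3), payoffs (10, 8).
Player I gets 9 moving first and 10 moving second, so Player I prefers to move second.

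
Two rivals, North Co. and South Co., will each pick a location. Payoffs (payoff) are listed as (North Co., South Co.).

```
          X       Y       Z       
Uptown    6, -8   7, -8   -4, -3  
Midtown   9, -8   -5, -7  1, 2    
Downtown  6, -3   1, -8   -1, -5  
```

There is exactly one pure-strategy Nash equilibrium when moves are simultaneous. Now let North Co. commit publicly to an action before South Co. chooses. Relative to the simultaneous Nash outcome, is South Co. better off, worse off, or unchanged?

South Co. best-responds to each possible North Co. move:
- Uptown: BR = Z, leader payoff -4.
- Midtown: BR = Z, leader payoff 1.
- Downtown: BR = X, leader payoff 6.
North Co.'s induced payoffs are -4, 1, 6, so North Co. commits to Downtown. Subgame-perfect outcome: (Downtown, X) with payoffs (6, -3).
Now find the simultaneous Nash equilibrium.
North Co.'s best replies: X→Midtown; Y→Uptown; Z→Midtown.
South Co.'s best replies: Uptown→Z; Midtown→Z; Downtown→X.
The unique mutual best reply is (Midtown, Z), giving (1, 2).
South Co. earns -3 sequentially versus 2 at the Nash outcome: worse off.

worse off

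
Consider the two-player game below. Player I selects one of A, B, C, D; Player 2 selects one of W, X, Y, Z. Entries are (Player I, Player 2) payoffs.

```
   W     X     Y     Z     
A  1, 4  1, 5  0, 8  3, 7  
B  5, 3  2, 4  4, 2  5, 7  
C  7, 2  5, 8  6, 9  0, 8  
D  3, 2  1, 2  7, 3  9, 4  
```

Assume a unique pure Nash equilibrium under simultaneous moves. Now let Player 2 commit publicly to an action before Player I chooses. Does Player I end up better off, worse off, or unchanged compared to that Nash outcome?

worse off

Solve by backward induction (Player 2 leads).
- W: Player I compares 1, 5, 7, 3 and picks C; Player 2 would get 2.
- X: Player I compares 1, 2, 5, 1 and picks C; Player 2 would get 8.
- Y: Player I compares 0, 4, 6, 7 and picks D; Player 2 would get 3.
- Z: Player I compares 3, 5, 0, 9 and picks D; Player 2 would get 4.
Player 2's induced payoffs are 2, 8, 3, 4, so Player 2 commits to X. Subgame-perfect outcome: (C, X) with payoffs (5, 8).
Now find the simultaneous Nash equilibrium.
Player I's best replies: W→C; X→C; Y→D; Z→D.
Player 2's best replies: A→Y; B→Z; C→Y; D→Z.
Only (D, Z) has each player best-responding; Nash payoffs (9, 4).
Player I earns 5 sequentially versus 9 at the Nash outcome: worse off.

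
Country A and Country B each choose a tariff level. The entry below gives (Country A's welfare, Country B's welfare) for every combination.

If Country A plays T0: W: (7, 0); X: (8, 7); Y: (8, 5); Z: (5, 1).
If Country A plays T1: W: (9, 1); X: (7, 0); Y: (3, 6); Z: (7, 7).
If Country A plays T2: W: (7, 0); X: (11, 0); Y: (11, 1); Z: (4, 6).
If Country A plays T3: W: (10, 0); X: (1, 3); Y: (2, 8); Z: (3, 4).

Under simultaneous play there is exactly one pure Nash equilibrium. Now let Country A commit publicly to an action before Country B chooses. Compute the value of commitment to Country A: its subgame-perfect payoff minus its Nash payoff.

1

Work backward from Country B's decision.
- T0: Country B compares 0, 7, 5, 1 and picks X; Country A would get 8.
- T1: Country B compares 1, 0, 6, 7 and picks Z; Country A would get 7.
- T2: Country B compares 0, 0, 1, 6 and picks Z; Country A would get 4.
- T3: Country B compares 0, 3, 8, 4 and picks Y; Country A would get 2.
Among 8, 7, 4, 2, the best is 8 at T0. Subgame-perfect outcome: (T0, X) with payoffs (8, 7).
Under simultaneous play:
Country A's best replies: W→T3; X→T2; Y→T2; Z→T1.
Country B's best replies: T0→X; T1→Z; T2→Z; T3→Y.
Only (T1, Z) has each player best-responding; Nash payoffs (7, 7).
Country A's commitment gain: 8 − 7 = 1.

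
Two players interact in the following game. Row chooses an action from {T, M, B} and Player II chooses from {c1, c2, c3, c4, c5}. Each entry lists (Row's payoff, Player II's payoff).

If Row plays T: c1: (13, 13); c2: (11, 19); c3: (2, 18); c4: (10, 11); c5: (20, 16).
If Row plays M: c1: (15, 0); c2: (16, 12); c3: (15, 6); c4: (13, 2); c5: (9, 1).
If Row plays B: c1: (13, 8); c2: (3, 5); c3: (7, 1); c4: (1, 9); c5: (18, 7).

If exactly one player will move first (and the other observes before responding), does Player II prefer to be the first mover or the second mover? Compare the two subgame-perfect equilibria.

If Row leads: Player II's best replies are T→c2, M→c2, B→c4; Row's induced payoffs 11, 16, 1; outcome (M, c2), payoffs (16, 12).
If Player II leads: Row's best replies are c1→M, c2→M, c3→M, c4→M, c5→T; Player II's induced payoffs 0, 12, 6, 2, 16; outcome (T, c5), payoffs (20, 16).
Player II gets 16 moving first and 12 moving second, so Player II prefers to move first.

first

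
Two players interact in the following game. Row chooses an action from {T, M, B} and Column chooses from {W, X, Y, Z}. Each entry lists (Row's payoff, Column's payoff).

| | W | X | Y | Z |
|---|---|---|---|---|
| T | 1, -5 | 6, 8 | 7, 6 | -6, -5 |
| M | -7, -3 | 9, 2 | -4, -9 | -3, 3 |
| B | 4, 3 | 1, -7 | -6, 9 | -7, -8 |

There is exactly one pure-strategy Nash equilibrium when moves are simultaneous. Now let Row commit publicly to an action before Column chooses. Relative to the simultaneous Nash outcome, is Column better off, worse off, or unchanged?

Work backward from Column's decision.
- T → Column plays X (best of -5, 8, 6, -5); Row gets 6.
- M → Column plays Z (best of -3, 2, -9, 3); Row gets -3.
- B → Column plays Y (best of 3, -7, 9, -8); Row gets -6.
Among 6, -3, -6, the best is 6 at T. Subgame-perfect outcome: (T, X) with payoffs (6, 8).
Now find the simultaneous Nash equilibrium.
Row's best replies: W→B; X→M; Y→T; Z→M.
Column's best replies: T→X; M→Z; B→Y.
Only (M, Z) has each player best-responding; Nash payoffs (-3, 3).
Column earns 8 sequentially versus 3 at the Nash outcome: better off.

better off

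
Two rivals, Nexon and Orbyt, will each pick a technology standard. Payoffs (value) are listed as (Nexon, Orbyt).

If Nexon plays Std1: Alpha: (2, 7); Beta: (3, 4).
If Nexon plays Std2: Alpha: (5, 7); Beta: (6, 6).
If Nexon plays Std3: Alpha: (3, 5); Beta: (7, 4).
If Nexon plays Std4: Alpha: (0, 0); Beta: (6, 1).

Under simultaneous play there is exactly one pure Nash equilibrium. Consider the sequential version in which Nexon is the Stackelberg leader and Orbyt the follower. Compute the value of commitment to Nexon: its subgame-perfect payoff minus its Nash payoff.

Work backward from Orbyt's decision.
- Std1: Orbyt compares 7, 4 and picks Alpha; Nexon would get 2.
- Std2: Orbyt compares 7, 6 and picks Alpha; Nexon would get 5.
- Std3: Orbyt compares 5, 4 and picks Alpha; Nexon would get 3.
- Std4: Orbyt compares 0, 1 and picks Beta; Nexon would get 6.
Among 2, 5, 3, 6, the best is 6 at Std4. Subgame-perfect outcome: (Std4, Beta) with payoffs (6, 1).
For the simultaneous game, intersect best replies.
Nexon's best replies: Alpha→Std2; Beta→Std3.
Orbyt's best replies: Std1→Alpha; Std2→Alpha; Std3→Alpha; Std4→Beta.
The unique mutual best reply is (Std2, Alpha), giving (5, 7).
Nexon's commitment gain: 6 − 5 = 1.

1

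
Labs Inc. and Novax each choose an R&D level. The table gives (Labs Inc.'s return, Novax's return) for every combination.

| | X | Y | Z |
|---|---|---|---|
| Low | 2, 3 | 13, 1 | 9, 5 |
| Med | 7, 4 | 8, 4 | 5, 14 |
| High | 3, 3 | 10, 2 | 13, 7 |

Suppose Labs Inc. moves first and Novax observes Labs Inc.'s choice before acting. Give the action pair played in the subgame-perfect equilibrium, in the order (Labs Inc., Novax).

Work backward from Novax's decision.
- Low → Novax plays Z (best of 3, 1, 5); Labs Inc. gets 9.
- Med → Novax plays Z (best of 4, 4, 14); Labs Inc. gets 5.
- High → Novax plays Z (best of 3, 2, 7); Labs Inc. gets 13.
Among 9, 5, 13, the best is 13 at High. Subgame-perfect outcome: (High, Z) with payoffs (13, 7).

(High, Z)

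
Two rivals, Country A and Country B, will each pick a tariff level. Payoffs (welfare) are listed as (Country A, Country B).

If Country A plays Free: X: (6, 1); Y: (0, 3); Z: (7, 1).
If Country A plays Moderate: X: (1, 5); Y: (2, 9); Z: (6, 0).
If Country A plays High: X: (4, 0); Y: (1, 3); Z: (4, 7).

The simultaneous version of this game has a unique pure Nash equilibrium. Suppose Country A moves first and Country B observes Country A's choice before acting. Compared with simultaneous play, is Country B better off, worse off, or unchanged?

worse off

Solve by backward induction (Country A leads).
- Free → Country B plays Y (best of 1, 3, 1); Country A gets 0.
- Moderate → Country B plays Y (best of 5, 9, 0); Country A gets 2.
- High → Country B plays Z (best of 0, 3, 7); Country A gets 4.
Country A's induced payoffs are 0, 2, 4, so Country A commits to High. Subgame-perfect outcome: (High, Z) with payoffs (4, 7).
Under simultaneous play:
Country A's best replies: X→Free; Y→Moderate; Z→Free.
Country B's best replies: Free→Y; Moderate→Y; High→Z.
The unique mutual best reply is (Moderate, Y), giving (2, 9).
Country B earns 7 sequentially versus 9 at the Nash outcome: worse off.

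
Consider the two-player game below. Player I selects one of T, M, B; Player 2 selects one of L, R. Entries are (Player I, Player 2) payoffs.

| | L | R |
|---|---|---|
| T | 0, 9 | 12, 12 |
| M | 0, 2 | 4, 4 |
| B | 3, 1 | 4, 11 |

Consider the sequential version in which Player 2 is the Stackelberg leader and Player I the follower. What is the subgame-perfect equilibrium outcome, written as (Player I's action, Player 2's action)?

(T, R)

Player I best-responds to each possible Player 2 move:
- L: BR = B, leader payoff 1.
- R: BR = T, leader payoff 12.
Player 2's induced payoffs are 1, 12, so Player 2 commits to R. Subgame-perfect outcome: (T, R) with payoffs (12, 12).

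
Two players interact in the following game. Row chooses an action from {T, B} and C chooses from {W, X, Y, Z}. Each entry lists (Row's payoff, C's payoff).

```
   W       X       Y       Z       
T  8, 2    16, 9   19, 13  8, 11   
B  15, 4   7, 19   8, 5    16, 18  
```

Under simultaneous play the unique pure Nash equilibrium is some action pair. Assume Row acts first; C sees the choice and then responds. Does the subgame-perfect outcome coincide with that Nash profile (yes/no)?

yes

Work backward from C's decision.
- T: BR = Y, leader payoff 19.
- B: BR = X, leader payoff 7.
Among 19, 7, the best is 19 at T. Subgame-perfect outcome: (T, Y) with payoffs (19, 13).
For the simultaneous game, intersect best replies.
Row's best replies: W→B; X→T; Y→T; Z→B.
C's best replies: T→Y; B→X.
Only (T, Y) has each player best-responding; Nash payoffs (19, 13).
Sequential outcome (T, Y) coincides with the Nash profile (T, Y).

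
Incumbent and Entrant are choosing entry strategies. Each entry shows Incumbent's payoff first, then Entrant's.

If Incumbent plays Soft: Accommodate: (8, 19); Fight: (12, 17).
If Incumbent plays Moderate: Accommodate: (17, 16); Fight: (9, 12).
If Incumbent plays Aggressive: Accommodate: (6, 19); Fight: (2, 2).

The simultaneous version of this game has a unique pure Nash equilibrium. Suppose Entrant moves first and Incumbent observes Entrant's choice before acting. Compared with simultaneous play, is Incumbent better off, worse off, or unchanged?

worse off

Incumbent best-responds to each possible Entrant move:
- Accommodate: Incumbent compares 8, 17, 6 and picks Moderate; Entrant would get 16.
- Fight: Incumbent compares 12, 9, 2 and picks Soft; Entrant would get 17.
Among 16, 17, the best is 17 at Fight. Subgame-perfect outcome: (Soft, Fight) with payoffs (12, 17).
Now find the simultaneous Nash equilibrium.
Incumbent's best replies: Accommodate→Moderate; Fight→Soft.
Entrant's best replies: Soft→Accommodate; Moderate→Accommodate; Aggressive→Accommodate.
Only (Moderate, Accommodate) has each player best-responding; Nash payoffs (17, 16).
Incumbent earns 12 sequentially versus 17 at the Nash outcome: worse off.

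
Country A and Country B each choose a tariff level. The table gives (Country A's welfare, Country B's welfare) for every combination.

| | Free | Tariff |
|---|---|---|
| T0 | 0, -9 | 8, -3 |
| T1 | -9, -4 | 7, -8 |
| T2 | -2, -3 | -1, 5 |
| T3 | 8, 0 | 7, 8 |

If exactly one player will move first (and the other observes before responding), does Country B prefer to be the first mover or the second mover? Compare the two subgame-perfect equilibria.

first

If Country A leads: Country B's best replies are T0→Tariff, T1→Free, T2→Tariff, T3→Tariff; Country A's induced payoffs 8, -9, -1, 7; outcome (T0, Tariff), payoffs (8, -3).
If Country B leads: Country A's best replies are Free→T3, Tariff→T0; Country B's induced payoffs 0, -3; outcome (T3, Free), payoffs (8, 0).
Country B gets 0 moving first and -3 moving second, so Country B prefers to move first.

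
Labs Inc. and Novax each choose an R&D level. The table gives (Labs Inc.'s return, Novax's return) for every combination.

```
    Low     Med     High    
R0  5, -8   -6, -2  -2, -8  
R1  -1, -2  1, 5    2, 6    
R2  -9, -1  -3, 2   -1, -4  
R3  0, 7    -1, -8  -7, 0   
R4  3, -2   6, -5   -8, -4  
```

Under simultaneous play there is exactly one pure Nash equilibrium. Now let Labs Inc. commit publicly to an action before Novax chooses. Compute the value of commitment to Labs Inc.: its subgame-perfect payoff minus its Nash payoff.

1

Work backward from Novax's decision.
- R0: Novax compares -8, -2, -8 and picks Med; Labs Inc. would get -6.
- R1: Novax compares -2, 5, 6 and picks High; Labs Inc. would get 2.
- R2: Novax compares -1, 2, -4 and picks Med; Labs Inc. would get -3.
- R3: Novax compares 7, -8, 0 and picks Low; Labs Inc. would get 0.
- R4: Novax compares -2, -5, -4 and picks Low; Labs Inc. would get 3.
Maximizing over -6, 2, -3, 0, 3, Labs Inc. chooses R4. Subgame-perfect outcome: (R4, Low) with payoffs (3, -2).
Now find the simultaneous Nash equilibrium.
Labs Inc.'s best replies: Low→R0; Med→R4; High→R1.
Novax's best replies: R0→Med; R1→High; R2→Med; R3→Low; R4→Low.
The unique mutual best reply is (R1, High), giving (2, 6).
Labs Inc.'s commitment gain: 3 − 2 = 1.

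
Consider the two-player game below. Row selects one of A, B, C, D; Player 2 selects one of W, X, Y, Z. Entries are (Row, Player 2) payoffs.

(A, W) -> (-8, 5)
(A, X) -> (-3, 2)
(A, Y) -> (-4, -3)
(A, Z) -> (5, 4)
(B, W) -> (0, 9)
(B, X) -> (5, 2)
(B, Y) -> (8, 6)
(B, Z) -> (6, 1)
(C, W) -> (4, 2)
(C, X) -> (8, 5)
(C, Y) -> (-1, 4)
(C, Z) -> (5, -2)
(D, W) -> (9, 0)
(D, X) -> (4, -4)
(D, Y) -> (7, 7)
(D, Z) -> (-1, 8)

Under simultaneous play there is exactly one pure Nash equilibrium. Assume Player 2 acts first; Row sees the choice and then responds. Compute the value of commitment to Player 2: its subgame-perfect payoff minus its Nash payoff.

1

Backward induction with Player 2 moving first.
- W: BR = D, leader payoff 0.
- X: BR = C, leader payoff 5.
- Y: BR = B, leader payoff 6.
- Z: BR = B, leader payoff 1.
Maximizing over 0, 5, 6, 1, Player 2 chooses Y. Subgame-perfect outcome: (B, Y) with payoffs (8, 6).
For the simultaneous game, intersect best replies.
Row's best replies: W→D; X→C; Y→B; Z→B.
Player 2's best replies: A→W; B→W; C→X; D→Z.
Only (C, X) has each player best-responding; Nash payoffs (8, 5).
Player 2's commitment gain: 6 − 5 = 1.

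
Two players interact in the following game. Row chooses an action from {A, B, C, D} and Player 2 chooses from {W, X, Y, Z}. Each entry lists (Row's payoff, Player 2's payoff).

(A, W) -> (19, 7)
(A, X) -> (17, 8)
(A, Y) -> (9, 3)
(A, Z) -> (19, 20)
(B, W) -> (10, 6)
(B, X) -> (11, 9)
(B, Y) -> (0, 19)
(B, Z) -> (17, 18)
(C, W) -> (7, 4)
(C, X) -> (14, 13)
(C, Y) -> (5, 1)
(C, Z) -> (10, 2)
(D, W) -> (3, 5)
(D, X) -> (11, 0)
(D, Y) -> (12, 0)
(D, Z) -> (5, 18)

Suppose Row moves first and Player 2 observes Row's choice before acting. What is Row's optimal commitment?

Work backward from Player 2's decision.
- A: BR = Z, leader payoff 19.
- B: BR = Y, leader payoff 0.
- C: BR = X, leader payoff 14.
- D: BR = Z, leader payoff 5.
Among 19, 0, 14, 5, the best is 19 at A. Subgame-perfect outcome: (A, Z) with payoffs (19, 20).

A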